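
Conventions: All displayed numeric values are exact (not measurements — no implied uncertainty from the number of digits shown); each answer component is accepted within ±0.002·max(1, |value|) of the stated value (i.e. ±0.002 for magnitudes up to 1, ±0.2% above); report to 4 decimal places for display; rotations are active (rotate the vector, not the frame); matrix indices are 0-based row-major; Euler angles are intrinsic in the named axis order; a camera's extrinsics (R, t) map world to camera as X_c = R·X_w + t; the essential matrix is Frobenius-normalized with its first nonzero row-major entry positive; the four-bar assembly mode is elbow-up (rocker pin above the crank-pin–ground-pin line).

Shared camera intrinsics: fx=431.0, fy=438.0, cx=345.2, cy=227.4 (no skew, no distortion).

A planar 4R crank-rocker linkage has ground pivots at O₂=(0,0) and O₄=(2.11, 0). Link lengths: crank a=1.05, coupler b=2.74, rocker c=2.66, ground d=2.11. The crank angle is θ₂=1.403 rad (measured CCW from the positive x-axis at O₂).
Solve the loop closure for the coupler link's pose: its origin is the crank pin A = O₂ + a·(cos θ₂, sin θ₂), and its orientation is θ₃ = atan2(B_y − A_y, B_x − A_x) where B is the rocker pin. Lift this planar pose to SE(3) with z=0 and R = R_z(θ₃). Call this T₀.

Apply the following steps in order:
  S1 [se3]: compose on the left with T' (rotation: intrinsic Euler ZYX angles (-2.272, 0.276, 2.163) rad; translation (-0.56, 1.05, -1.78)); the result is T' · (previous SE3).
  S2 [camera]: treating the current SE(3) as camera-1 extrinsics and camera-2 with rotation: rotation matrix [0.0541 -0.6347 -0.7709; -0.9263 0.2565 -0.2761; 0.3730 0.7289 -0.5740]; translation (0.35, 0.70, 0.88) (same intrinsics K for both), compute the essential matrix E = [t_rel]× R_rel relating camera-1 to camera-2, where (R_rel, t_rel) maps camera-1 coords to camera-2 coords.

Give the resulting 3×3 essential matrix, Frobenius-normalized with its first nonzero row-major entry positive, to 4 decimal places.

matrix = [0.4292 0.2325 -0.2884; -0.2250 0.3474 0.4554; -0.2302 -0.4900 -0.0821]

source (fourbar_fk): coupler pose = R=[0.8092 -0.5875 0.0000; 0.5875 0.8092 0.0000; 0.0000 0.0000 1.0000], t=(0.1754, 1.0353, 0.0000)
after S1 (compose_se3): R=[-0.8386 -0.0985 -0.5358; -0.4848 0.5835 0.6515; 0.2485 0.8061 -0.5371], t=(-1.2614, 1.1150, -1.0013)
after S2 (essential): [0.4292 0.2325 -0.2884; -0.2250 0.3474 0.4554; -0.2302 -0.4900 -0.0821]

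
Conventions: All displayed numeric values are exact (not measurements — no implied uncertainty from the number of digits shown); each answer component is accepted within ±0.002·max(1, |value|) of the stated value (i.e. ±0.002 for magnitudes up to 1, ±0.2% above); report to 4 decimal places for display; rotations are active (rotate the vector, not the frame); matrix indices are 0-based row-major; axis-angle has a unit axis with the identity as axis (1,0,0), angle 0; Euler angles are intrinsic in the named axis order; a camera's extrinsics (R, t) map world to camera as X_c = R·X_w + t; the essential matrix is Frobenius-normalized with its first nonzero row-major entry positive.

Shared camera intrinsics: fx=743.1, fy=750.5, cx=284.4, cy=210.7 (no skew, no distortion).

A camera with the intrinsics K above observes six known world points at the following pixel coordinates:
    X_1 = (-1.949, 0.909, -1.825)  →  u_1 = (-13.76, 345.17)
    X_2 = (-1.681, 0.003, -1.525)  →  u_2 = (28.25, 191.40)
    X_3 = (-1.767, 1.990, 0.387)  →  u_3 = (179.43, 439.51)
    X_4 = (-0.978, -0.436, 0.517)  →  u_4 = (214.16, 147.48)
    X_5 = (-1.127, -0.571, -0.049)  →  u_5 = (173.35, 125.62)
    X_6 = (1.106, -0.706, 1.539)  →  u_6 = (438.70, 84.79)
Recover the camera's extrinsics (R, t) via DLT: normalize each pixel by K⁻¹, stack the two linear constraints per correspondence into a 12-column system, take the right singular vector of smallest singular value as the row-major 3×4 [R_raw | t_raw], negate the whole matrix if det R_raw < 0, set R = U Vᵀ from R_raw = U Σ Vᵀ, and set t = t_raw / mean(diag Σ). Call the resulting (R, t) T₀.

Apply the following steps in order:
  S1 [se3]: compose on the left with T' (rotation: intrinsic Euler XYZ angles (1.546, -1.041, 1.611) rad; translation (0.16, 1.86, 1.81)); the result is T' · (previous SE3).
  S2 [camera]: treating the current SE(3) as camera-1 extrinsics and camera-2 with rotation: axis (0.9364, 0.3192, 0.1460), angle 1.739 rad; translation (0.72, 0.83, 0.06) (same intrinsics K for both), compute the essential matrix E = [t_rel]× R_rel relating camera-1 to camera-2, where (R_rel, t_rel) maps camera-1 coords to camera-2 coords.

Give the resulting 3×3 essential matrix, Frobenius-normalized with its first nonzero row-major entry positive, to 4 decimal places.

matrix = [0.1990 -0.5868 0.0277; 0.1057 -0.3230 -0.0006; 0.1409 0.0721 0.6890]

source (pnp_recover): camera pose = R=[0.9542 0.2078 0.2153; -0.2276 0.9711 0.0713; -0.1942 -0.1170 0.9740], t=(0.2798, -0.3998, 5.9494)
after S1 (compose_se3): R=[0.2631 -0.3936 -0.8808; -0.0411 0.9076 -0.4178; 0.9639 0.1461 0.2226], t=(-4.7776, -1.4733, 2.1884)
after S2 (essential): [0.1990 -0.5868 0.0277; 0.1057 -0.3230 -0.0006; 0.1409 0.0721 0.6890]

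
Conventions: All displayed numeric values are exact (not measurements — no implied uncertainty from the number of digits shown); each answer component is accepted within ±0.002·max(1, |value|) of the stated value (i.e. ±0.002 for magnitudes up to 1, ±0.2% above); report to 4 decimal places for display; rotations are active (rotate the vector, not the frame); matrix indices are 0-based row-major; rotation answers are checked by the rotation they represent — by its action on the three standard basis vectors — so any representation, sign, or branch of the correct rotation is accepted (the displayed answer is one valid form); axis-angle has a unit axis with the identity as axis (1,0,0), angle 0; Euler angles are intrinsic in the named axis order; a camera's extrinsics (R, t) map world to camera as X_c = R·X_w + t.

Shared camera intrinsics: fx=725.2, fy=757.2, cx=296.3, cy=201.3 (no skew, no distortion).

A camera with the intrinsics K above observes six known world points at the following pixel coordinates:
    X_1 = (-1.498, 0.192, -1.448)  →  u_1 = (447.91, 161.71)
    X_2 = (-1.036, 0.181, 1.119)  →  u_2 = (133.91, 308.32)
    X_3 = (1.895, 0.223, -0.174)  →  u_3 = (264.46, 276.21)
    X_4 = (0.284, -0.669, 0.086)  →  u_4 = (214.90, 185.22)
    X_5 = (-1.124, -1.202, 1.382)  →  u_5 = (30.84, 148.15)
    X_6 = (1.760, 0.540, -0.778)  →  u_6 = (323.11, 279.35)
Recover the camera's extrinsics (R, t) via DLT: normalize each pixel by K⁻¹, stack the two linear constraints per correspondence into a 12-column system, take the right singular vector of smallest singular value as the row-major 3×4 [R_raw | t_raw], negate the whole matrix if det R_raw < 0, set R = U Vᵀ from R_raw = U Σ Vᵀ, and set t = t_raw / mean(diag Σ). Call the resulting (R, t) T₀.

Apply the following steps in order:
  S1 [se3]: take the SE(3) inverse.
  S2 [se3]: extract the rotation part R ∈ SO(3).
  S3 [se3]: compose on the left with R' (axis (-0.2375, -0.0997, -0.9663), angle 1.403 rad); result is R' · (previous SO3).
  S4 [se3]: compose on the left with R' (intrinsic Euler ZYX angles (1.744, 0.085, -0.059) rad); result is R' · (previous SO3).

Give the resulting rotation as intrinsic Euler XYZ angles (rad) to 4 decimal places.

rotation (euler_xyz) = (-0.9502, 1.2479, 1.1687)

source (pnp_recover): camera pose = R=[-0.1139 0.4092 -0.9053; 0.1821 0.9044 0.3859; 0.9767 -0.1209 -0.1776], t=(-0.4100, 0.3700, 6.7301)
after S1 (invert_se3): R=[-0.1139 0.1821 0.9767; 0.4092 0.9044 -0.1209; -0.9053 0.3859 -0.1776], t=(-6.6871, 0.6468, 0.6811)
after S2 (rot_of_se3): [-0.1139 0.1821 0.9767; 0.4092 0.9044 -0.1209; -0.9053 0.3859 -0.1776]
after S3 (compose_so3): [0.2895 0.9543 0.0749; -0.1066 0.1099 -0.9882; -0.9512 0.2781 0.1336]
after S4 (compose_so3): [0.1242 -0.2920 0.9483; 0.2332 0.9375 0.2582; -0.9645 0.1891 0.1846]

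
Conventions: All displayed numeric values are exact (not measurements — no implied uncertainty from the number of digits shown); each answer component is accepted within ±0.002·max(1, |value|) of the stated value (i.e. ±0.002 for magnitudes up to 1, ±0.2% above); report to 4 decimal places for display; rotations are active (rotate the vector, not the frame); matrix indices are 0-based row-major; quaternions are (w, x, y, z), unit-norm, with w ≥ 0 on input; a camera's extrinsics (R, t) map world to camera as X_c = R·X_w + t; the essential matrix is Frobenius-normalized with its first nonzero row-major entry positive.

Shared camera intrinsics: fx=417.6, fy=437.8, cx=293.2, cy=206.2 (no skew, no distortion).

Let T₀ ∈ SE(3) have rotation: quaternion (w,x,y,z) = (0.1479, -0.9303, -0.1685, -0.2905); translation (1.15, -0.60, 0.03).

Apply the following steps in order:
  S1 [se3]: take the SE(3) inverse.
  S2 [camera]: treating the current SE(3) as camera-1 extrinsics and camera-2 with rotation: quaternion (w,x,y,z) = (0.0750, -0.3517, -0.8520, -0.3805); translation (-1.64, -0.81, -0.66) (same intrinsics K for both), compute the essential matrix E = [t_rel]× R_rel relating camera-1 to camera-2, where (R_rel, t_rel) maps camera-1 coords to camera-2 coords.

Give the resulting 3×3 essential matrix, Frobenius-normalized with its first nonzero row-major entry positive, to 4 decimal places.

after S1 (invert_se3): R=[0.7745 0.2276 0.5903; 0.3994 -0.8995 -0.1773; 0.4906 0.3730 -0.7875], t=(-0.7718, -0.9937, -0.3167)
after S2 (essential): [0.1273 -0.0182 -0.1176; 0.0674 -0.0475 0.6943; -0.6797 0.1262 0.0536]

matrix = [0.1273 -0.0182 -0.1176; 0.0674 -0.0475 0.6943; -0.6797 0.1262 0.0536]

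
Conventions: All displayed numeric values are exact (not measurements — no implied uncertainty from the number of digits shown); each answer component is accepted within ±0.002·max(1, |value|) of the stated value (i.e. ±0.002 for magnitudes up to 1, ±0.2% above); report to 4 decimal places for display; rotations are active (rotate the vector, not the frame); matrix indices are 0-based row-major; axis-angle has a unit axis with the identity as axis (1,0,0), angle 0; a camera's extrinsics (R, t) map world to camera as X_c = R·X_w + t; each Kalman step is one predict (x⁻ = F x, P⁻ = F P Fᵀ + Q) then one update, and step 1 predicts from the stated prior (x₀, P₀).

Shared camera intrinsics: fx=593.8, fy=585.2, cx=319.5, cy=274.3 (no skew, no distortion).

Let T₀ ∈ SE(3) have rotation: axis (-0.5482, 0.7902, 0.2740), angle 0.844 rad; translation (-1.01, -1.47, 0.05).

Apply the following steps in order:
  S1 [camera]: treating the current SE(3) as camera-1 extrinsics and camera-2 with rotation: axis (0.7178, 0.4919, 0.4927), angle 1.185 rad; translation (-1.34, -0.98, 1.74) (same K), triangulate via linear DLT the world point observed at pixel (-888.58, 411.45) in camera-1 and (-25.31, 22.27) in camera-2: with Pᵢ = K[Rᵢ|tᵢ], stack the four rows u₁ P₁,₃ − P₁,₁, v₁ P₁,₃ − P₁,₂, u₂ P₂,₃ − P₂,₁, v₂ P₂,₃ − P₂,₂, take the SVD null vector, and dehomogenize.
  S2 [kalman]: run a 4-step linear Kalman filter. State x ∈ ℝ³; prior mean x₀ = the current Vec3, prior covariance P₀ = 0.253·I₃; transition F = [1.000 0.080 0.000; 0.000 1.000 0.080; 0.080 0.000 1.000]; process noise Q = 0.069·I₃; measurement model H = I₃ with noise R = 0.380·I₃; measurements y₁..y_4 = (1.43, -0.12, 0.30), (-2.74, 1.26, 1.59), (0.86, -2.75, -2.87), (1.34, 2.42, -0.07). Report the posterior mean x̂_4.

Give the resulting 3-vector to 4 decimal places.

after S1 (triangulate): (-1.6351, 1.6193, 0.8773)
after S2 (kf_track): (0.2056, 0.6607, -0.3206)

result = (0.2056, 0.6607, -0.3206)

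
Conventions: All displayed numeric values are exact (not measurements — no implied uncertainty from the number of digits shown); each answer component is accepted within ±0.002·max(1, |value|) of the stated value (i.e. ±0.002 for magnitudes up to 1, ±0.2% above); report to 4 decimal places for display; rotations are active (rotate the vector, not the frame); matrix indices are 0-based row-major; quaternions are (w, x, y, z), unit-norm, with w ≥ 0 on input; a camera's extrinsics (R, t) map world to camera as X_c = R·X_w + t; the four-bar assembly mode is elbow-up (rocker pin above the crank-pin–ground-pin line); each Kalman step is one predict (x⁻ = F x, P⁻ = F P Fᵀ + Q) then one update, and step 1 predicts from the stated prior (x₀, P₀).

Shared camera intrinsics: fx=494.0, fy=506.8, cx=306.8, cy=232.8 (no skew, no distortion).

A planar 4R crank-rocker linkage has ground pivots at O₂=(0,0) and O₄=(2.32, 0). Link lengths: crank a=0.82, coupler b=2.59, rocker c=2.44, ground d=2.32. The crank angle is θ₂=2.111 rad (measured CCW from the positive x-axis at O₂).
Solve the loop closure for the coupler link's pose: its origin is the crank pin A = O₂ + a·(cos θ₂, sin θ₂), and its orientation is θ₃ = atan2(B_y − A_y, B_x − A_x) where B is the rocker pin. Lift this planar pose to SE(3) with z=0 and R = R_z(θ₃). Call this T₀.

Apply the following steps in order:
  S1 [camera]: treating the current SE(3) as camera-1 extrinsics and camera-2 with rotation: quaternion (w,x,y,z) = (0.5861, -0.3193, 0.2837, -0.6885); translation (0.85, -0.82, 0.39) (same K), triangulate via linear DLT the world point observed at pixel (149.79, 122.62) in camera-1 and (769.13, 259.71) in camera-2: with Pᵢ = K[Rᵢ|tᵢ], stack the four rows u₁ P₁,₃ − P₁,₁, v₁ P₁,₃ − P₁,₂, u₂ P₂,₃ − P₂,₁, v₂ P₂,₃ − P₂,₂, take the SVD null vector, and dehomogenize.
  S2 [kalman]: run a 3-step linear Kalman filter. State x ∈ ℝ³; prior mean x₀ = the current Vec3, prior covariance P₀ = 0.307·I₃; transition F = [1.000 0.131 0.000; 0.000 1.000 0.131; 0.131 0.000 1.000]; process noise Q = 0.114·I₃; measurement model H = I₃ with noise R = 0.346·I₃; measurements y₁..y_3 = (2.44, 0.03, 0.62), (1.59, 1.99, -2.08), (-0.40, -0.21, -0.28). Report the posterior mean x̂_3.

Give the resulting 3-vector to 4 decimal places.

result = (0.4989, 0.3214, -0.2119)

source (fourbar_fk): coupler pose = R=[0.7783 -0.6279 0.0000; 0.6279 0.7783 0.0000; 0.0000 0.0000 1.0000], t=(-0.4217, 0.7032, 0.0000)
after S1 (triangulate): (-0.8594, -0.7531, 1.9435)
after S2 (kf_track): (0.4989, 0.3214, -0.2119)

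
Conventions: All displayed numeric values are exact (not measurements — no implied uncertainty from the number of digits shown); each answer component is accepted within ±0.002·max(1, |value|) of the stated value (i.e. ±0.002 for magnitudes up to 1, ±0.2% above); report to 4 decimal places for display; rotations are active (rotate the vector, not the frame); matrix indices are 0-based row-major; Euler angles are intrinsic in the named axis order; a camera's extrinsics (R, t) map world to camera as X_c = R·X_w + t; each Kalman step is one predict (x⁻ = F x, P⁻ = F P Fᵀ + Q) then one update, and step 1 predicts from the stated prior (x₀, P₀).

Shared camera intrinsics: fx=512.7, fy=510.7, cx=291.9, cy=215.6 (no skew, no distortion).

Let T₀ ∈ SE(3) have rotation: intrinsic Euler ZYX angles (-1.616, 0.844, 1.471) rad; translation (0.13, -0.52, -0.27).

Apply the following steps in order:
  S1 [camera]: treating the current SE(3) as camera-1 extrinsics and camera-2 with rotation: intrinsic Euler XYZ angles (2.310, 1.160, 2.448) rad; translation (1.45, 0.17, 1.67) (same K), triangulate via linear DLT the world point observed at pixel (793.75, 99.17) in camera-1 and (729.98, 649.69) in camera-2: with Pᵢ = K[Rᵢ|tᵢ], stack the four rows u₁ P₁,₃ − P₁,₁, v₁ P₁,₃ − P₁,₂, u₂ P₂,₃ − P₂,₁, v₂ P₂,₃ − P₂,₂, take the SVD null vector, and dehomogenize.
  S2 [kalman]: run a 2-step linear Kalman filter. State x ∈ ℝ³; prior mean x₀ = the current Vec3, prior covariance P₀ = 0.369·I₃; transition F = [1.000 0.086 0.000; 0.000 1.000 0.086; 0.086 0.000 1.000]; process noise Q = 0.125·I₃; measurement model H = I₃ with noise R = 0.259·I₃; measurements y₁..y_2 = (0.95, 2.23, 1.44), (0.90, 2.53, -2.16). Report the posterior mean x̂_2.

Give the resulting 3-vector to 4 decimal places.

result = (0.6817, 2.1011, -0.7375)

after S1 (triangulate): (-0.9448, 0.3570, -0.4481)
after S2 (kf_track): (0.6817, 2.1011, -0.7375)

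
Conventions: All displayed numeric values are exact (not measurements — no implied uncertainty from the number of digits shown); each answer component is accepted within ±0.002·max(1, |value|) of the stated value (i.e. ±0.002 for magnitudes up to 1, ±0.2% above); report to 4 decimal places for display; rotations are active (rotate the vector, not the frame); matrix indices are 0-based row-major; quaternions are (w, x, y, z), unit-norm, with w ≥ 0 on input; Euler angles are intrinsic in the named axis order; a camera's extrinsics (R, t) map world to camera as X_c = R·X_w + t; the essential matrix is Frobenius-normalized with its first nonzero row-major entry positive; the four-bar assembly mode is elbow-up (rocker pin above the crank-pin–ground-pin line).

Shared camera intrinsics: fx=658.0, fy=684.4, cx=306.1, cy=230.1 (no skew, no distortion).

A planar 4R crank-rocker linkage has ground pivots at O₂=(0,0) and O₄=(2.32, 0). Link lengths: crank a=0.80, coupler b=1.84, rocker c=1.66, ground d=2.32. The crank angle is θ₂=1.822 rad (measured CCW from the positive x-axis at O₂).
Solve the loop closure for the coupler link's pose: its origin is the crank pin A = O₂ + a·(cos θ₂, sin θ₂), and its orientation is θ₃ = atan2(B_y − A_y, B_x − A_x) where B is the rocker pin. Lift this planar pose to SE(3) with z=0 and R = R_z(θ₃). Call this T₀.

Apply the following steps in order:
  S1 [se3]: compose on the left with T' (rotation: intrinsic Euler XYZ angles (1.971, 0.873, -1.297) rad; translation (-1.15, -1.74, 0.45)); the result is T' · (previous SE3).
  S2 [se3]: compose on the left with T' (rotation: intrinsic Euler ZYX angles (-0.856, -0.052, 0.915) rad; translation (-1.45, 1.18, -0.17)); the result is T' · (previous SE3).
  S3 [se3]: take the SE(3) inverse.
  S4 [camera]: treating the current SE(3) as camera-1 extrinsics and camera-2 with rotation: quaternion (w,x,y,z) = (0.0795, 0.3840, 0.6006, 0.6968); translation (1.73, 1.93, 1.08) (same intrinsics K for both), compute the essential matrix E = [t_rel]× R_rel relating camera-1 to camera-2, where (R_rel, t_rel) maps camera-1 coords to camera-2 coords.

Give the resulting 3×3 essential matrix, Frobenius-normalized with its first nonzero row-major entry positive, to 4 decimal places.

matrix = [0.1020 -0.0303 -0.0506; 0.4810 -0.4262 -0.2742; -0.4153 -0.5577 0.1203]

source (fourbar_fk): coupler pose = R=[0.9302 -0.3671 0.0000; 0.3671 0.9302 0.0000; 0.0000 0.0000 1.0000], t=(-0.1989, 0.7749, 0.0000)
after S1 (compose_se3): R=[0.3887 0.5116 0.7663; 0.7372 0.3262 -0.5918; -0.5527 0.7949 -0.2503], t=(-0.7052, -1.4077, 1.0260)
after S2 (compose_se3): R=[0.9163 -0.0160 0.4001; 0.2983 -0.6392 -0.7088; 0.2671 0.7688 -0.5810], t=(-3.1573, 0.5970, -0.6961)
after S3 (invert_se3): R=[0.9163 0.2983 0.2671; -0.0160 -0.6392 0.7688; 0.4001 -0.7088 -0.5810], t=(2.9010, 0.8663, 1.2819)
after S4 (essential): [0.1020 -0.0303 -0.0506; 0.4810 -0.4262 -0.2742; -0.4153 -0.5577 0.1203]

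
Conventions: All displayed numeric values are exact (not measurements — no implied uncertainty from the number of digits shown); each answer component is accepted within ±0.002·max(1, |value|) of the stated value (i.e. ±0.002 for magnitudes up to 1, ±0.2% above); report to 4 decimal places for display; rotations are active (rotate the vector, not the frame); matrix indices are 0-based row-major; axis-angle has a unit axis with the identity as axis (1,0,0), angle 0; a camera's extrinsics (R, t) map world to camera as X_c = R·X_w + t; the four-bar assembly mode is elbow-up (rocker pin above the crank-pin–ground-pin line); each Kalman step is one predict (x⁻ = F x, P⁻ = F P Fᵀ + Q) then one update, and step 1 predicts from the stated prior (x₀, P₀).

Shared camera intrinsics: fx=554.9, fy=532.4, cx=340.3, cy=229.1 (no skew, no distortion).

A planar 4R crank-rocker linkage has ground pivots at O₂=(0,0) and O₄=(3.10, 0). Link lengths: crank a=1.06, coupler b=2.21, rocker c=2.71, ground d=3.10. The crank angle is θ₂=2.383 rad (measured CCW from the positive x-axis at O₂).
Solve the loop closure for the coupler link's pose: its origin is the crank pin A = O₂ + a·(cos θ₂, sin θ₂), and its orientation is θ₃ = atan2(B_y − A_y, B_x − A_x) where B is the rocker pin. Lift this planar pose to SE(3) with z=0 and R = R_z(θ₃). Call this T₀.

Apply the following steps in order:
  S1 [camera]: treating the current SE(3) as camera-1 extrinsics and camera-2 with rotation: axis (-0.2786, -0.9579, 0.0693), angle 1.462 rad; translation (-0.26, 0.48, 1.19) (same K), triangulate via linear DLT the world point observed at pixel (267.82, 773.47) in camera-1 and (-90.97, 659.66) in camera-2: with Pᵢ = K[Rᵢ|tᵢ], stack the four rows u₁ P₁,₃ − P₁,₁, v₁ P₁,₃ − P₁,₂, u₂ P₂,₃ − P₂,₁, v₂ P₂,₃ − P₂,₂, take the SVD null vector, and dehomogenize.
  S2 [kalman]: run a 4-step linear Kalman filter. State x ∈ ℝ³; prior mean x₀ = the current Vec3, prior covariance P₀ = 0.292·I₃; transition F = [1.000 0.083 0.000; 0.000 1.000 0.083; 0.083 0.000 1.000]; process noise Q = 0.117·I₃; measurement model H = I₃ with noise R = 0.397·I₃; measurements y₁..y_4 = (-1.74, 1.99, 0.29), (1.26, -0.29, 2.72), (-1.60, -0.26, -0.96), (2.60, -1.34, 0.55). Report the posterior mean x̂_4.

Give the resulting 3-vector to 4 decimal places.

result = (0.7982, -0.3134, 0.5563)

source (fourbar_fk): coupler pose = R=[0.8591 -0.5118 0.0000; 0.5118 0.8591 0.0000; 0.0000 0.0000 1.0000], t=(-0.7694, 0.7292, 0.0000)
after S1 (triangulate): (0.9895, 0.5934, 1.7070)
after S2 (kf_track): (0.7982, -0.3134, 0.5563)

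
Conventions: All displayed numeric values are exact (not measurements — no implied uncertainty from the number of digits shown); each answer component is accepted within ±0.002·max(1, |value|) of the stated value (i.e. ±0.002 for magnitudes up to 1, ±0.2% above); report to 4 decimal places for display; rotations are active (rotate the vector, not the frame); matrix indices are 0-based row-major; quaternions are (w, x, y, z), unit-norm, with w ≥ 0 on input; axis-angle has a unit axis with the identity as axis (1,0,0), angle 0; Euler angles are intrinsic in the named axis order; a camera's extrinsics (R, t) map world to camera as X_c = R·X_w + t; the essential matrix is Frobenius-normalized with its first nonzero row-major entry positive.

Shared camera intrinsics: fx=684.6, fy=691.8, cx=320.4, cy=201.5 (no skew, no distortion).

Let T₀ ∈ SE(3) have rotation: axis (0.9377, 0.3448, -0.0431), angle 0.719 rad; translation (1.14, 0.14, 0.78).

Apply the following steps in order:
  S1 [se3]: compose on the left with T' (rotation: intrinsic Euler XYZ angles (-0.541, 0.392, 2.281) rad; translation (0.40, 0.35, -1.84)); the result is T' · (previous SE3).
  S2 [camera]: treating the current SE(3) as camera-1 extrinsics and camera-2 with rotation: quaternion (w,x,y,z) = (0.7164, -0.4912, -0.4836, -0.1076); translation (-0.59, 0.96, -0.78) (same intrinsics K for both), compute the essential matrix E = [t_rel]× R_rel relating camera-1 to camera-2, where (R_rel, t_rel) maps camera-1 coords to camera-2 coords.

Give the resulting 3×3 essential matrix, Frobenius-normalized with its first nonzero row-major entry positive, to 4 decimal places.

matrix = [0.0183 0.6442 0.2897; 0.6567 0.0892 -0.2320; 0.0771 -0.0146 -0.0388]

after S1 (compose_se3): R=[-0.7113 -0.3787 0.5922; 0.6210 0.0562 0.7818; -0.3293 0.9238 0.1952], t=(-0.0870, 1.5510, -1.3421)
after S2 (essential): [0.0183 0.6442 0.2897; 0.6567 0.0892 -0.2320; 0.0771 -0.0146 -0.0388]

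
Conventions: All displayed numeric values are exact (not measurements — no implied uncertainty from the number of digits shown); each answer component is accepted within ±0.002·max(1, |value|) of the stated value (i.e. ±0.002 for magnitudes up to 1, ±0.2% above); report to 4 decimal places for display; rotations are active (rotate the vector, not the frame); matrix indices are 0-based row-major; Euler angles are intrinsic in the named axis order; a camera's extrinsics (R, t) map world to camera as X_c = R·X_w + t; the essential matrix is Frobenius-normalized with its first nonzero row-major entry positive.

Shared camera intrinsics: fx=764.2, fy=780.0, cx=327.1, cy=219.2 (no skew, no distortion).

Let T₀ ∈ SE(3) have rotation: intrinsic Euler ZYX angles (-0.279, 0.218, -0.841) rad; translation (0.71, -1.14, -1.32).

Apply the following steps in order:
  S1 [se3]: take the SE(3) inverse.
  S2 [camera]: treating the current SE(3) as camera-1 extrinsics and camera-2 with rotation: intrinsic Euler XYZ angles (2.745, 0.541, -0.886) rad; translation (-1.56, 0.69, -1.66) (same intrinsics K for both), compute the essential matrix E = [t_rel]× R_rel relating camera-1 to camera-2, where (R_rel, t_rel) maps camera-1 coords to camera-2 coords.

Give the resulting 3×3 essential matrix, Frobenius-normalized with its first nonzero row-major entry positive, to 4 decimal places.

matrix = [0.2504 0.4173 -0.0976; -0.0517 0.4769 -0.2963; -0.5849 -0.0262 -0.3050]

after S1 (invert_se3): R=[0.9386 -0.2689 -0.2163; 0.0286 0.6853 -0.7277; 0.3439 0.6768 0.6509], t=(-1.2584, -0.1996, 1.3866)
after S2 (essential): [0.2504 0.4173 -0.0976; -0.0517 0.4769 -0.2963; -0.5849 -0.0262 -0.3050]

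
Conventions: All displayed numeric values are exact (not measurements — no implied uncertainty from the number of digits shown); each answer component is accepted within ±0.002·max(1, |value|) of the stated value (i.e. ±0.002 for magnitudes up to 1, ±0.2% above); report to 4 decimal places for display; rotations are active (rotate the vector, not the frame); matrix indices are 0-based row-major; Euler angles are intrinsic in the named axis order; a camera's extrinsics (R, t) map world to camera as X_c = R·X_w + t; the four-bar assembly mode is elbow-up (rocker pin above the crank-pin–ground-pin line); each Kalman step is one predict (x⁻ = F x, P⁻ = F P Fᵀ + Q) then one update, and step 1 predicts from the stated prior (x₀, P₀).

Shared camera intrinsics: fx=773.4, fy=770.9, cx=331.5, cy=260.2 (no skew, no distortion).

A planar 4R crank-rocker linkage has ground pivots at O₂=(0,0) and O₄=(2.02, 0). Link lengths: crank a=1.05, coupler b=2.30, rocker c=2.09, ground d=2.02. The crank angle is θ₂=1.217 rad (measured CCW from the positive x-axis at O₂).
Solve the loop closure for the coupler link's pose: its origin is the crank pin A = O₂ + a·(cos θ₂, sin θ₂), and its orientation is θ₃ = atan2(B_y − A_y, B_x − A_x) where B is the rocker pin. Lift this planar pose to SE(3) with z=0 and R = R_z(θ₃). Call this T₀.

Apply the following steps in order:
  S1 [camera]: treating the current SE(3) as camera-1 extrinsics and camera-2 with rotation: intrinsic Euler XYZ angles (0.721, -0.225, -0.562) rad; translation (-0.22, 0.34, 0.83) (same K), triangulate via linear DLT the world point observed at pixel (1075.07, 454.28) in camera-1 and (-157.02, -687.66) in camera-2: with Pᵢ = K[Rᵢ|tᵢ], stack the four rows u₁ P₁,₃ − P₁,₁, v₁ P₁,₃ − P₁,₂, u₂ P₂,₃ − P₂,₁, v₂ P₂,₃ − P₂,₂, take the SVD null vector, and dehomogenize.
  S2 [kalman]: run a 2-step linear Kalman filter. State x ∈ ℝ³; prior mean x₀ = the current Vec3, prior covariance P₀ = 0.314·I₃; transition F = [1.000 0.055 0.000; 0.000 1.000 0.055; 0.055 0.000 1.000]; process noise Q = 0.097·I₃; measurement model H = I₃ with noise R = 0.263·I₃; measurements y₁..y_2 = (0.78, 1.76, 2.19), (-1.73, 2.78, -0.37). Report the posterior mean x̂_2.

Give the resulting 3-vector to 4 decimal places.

result = (-0.5043, 1.7439, 0.7743)

source (fourbar_fk): coupler pose = R=[0.8851 -0.4653 0.0000; 0.4653 0.8851 0.0000; 0.0000 0.0000 1.0000], t=(0.3638, 0.9850, 0.0000)
after S1 (triangulate): (0.4465, -0.9871, 1.2672)
after S2 (kf_track): (-0.5043, 1.7439, 0.7743)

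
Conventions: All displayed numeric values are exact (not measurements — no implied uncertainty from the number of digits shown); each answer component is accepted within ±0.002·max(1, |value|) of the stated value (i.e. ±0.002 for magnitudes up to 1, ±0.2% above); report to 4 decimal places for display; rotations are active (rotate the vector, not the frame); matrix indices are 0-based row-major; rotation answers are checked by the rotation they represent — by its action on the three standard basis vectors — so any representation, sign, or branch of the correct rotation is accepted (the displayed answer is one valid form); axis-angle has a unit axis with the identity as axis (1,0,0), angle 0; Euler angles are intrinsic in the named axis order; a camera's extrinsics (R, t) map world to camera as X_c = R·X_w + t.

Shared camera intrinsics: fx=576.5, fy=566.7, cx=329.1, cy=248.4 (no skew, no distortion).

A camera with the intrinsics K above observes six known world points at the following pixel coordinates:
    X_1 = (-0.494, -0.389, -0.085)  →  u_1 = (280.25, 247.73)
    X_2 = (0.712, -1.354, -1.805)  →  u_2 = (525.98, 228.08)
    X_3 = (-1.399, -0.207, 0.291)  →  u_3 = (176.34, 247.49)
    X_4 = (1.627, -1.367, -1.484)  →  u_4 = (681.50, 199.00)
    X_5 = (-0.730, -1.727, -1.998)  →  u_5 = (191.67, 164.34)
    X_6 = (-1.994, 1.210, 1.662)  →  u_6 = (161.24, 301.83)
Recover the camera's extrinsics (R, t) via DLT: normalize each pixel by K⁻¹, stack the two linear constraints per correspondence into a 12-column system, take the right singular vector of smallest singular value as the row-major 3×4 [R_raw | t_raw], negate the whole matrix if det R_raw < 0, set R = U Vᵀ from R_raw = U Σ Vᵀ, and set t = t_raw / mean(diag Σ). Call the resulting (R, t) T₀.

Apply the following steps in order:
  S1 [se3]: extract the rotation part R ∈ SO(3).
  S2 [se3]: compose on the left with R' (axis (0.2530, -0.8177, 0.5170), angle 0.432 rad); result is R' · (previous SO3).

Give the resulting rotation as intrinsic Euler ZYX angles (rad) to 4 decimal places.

source (pnp_recover): camera pose = R=[0.9992 -0.0126 -0.0381; -0.0060 0.8916 -0.4529; 0.0397 0.4527 0.8908], t=(0.1001, 0.3000, 4.8203)
after S1 (rot_of_se3): [0.9992 -0.0126 -0.0381; -0.0060 0.8916 -0.4529; 0.0397 0.4527 0.8908]
after S2 (compose_so3): [0.9016 -0.3710 -0.2225; 0.1857 0.7964 -0.5756; 0.3907 0.4776 0.7869]

rotation (euler_zyx) = (0.2031, -0.4014, 0.5455)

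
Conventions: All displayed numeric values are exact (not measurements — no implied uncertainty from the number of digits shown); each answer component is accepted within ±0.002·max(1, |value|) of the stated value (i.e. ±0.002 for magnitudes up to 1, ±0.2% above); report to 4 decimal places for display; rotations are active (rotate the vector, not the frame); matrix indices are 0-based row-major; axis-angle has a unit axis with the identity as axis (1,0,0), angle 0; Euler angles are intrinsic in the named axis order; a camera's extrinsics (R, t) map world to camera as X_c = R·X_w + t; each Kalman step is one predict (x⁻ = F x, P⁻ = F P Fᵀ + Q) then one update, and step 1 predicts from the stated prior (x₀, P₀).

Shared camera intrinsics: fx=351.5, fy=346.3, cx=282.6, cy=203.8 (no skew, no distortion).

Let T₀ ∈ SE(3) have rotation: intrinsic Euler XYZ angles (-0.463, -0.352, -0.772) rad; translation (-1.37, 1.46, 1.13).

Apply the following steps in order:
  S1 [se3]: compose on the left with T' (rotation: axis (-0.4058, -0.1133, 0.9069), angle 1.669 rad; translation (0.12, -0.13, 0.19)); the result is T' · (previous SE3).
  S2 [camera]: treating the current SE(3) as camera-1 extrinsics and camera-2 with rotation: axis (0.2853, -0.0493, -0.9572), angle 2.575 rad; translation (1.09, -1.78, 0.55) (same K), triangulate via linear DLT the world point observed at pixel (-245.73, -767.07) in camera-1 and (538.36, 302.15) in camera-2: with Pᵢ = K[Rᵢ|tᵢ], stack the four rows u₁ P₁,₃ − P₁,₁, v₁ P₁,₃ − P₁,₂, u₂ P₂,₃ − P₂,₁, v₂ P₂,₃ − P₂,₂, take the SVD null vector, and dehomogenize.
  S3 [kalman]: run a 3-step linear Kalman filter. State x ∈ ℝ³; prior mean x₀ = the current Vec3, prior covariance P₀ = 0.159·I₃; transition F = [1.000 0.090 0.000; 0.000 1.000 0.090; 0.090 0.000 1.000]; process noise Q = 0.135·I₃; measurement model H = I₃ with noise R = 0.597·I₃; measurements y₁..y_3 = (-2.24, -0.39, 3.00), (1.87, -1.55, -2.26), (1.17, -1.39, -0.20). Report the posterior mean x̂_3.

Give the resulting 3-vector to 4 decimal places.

after S1 (compose_se3): R=[0.2182 -0.5294 -0.8199; 0.8391 0.5307 -0.1194; 0.4983 -0.6619 0.5600], t=(-1.8215, -1.2293, 0.7445)
after S2 (triangulate): (-1.7801, -1.5801, 0.7092)
after S3 (kf_track): (-0.1048, -1.2259, -0.0755)

result = (-0.1048, -1.2259, -0.0755)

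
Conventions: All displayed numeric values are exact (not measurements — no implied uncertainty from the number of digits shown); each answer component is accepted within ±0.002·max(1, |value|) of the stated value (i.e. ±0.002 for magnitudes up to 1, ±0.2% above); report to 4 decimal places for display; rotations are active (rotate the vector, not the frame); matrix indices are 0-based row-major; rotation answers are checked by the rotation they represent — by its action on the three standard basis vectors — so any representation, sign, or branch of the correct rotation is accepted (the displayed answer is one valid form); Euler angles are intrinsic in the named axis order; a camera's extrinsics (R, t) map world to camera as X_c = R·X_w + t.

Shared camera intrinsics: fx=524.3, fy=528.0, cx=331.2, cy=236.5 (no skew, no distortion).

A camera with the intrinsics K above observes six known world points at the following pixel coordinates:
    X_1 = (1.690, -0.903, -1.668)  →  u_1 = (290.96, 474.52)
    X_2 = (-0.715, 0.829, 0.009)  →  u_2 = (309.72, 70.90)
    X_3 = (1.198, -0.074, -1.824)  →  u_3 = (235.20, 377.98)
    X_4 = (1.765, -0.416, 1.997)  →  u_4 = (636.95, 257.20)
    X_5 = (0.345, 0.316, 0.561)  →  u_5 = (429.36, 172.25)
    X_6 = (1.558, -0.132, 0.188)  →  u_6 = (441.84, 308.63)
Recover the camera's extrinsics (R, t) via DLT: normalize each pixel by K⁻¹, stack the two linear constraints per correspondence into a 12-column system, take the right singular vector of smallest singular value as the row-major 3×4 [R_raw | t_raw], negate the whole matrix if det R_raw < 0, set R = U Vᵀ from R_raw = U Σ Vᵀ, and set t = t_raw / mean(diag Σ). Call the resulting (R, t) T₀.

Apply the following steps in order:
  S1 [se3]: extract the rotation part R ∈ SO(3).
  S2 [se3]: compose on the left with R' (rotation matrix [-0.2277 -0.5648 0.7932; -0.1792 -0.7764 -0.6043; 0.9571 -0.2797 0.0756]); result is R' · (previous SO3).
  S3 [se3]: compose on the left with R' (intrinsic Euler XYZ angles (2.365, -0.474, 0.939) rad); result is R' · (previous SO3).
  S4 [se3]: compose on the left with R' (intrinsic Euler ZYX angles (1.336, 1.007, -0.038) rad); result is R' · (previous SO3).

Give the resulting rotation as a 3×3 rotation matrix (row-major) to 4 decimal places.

rotation (matrix) = ((0.0047, 0.8715, 0.4904), (-0.2953, 0.4698, -0.8319), (-0.9554, -0.1409, 0.2595))

source (pnp_recover): camera pose = R=[0.3515 -0.2735 0.8953; 0.6431 -0.6245 -0.4432; 0.6804 0.7316 -0.0436], t=(0.3000, -0.3199, 4.0295)
after S1 (rot_of_se3): [0.3515 -0.2735 0.8953; 0.6431 -0.6245 -0.4432; 0.6804 0.7316 -0.0436]
after S2 (compose_so3): [0.0964 0.9953 0.0119; -0.9734 0.0918 0.2100; 0.2079 -0.0318 0.9776]
after S3 (compose_so3): [0.6546 0.4716 -0.5908; -0.0446 -0.7561 -0.6530; -0.7546 0.4538 -0.4739]
after S4 (compose_so3): [0.0047 0.8715 0.4904; -0.2953 0.4698 -0.8319; -0.9554 -0.1409 0.2595]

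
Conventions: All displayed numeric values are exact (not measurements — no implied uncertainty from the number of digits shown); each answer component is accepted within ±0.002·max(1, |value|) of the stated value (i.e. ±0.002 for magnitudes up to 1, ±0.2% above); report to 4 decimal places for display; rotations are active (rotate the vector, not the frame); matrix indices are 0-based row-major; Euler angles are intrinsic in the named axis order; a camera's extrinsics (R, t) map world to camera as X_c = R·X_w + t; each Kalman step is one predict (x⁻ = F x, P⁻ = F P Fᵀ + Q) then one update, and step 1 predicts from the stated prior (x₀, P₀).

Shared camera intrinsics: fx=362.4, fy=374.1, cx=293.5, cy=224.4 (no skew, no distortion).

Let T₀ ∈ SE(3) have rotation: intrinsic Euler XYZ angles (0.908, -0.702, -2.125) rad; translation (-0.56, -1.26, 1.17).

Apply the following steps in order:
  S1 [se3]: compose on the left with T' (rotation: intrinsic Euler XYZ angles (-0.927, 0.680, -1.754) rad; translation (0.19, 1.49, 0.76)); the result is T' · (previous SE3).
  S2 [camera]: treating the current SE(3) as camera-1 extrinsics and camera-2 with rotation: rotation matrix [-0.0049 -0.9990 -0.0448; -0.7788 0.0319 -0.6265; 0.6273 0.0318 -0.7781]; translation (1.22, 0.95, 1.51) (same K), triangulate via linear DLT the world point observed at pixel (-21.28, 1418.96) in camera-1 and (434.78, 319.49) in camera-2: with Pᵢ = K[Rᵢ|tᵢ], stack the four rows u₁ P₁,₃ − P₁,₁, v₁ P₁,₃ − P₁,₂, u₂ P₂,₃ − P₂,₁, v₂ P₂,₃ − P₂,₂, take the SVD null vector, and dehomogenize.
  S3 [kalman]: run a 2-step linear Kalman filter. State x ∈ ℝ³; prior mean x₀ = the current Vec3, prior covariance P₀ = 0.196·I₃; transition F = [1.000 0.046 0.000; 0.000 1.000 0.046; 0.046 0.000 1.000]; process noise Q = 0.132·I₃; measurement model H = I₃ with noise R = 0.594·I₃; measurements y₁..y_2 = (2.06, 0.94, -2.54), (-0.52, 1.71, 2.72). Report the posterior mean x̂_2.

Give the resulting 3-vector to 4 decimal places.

after S1 (compose_se3): R=[-0.6913 -0.7189 -0.0733; -0.1924 0.0853 0.9776; -0.6965 0.6899 -0.1973], t=(0.0417, 3.2577, 1.1112)
after S2 (triangulate): (0.8494, 0.2812, -0.5225)
after S3 (kf_track): (0.6810, 0.9237, 0.2671)

result = (0.6810, 0.9237, 0.2671)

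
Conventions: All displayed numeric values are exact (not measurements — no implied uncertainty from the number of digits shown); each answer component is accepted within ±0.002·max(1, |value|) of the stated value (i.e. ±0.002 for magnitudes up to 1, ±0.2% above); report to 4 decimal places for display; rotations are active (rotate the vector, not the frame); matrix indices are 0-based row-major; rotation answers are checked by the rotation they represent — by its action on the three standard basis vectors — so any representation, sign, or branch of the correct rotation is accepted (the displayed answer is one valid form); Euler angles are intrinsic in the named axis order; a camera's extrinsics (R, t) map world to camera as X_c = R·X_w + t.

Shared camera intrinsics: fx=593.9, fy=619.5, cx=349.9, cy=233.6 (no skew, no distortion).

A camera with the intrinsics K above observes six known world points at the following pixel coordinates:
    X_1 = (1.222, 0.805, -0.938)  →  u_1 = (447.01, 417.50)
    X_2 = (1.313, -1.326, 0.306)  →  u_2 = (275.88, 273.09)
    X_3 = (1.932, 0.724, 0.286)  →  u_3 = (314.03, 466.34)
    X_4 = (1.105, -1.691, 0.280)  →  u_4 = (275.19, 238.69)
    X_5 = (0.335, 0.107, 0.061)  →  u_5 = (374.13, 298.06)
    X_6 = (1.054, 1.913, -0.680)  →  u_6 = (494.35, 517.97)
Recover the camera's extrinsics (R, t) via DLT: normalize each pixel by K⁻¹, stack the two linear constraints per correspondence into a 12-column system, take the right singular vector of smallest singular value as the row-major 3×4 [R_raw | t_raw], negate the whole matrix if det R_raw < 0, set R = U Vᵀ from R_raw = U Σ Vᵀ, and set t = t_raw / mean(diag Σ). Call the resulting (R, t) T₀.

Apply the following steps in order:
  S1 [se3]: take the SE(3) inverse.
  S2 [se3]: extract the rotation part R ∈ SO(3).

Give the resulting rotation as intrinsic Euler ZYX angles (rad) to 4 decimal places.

source (pnp_recover): camera pose = R=[-0.3820 0.3582 -0.8519; 0.7829 0.6153 -0.0923; 0.4911 -0.7022 -0.5154], t=(0.3701, 0.2601, 5.5414)
after S1 (invert_se3): R=[-0.3820 0.7829 0.4911; 0.3582 0.6153 -0.7022; -0.8519 -0.0923 -0.5154], t=(-2.7839, 3.5987, 3.1956)
after S2 (rot_of_se3): [-0.3820 0.7829 0.4911; 0.3582 0.6153 -0.7022; -0.8519 -0.0923 -0.5154]

rotation (euler_zyx) = (2.3883, 1.0197, -2.9644)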